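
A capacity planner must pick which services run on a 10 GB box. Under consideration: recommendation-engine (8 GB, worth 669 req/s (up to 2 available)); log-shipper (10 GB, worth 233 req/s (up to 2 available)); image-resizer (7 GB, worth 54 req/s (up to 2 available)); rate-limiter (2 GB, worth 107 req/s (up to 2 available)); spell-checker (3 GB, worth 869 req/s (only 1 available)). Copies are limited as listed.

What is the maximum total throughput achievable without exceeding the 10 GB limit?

1083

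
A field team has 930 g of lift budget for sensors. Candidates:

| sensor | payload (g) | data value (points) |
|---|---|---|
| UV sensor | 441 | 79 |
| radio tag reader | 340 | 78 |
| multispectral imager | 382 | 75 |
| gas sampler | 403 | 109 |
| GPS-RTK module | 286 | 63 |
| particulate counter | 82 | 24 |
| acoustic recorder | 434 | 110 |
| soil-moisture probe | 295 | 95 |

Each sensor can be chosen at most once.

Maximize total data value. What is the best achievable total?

243

A density-first pass picks gas sampler + particulate counter + soil-moisture probe — 228 at 780 g.
The 295 g tied up in soil-moisture probe is better spent on acoustic recorder — total rises to 243 (919 g).
The closest alternative, radio tag reader + GPS-RTK module + soil-moisture probe, reaches only 236.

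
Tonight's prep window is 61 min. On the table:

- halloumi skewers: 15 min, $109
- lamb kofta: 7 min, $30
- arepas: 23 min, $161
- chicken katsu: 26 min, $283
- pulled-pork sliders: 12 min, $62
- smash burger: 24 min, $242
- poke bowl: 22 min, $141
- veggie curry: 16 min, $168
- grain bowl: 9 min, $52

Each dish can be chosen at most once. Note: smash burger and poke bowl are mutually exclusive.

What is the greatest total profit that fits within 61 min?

577

Taking the top-ratio dishes first gives halloumi skewers + chicken katsu + veggie curry for 560 (57 min).
The 31 min tied up in halloumi skewers and veggie curry is better spent on smash burger + grain bowl — total rises to 577 (59 min).
An exhaustive check of the 512 subsets confirms 577.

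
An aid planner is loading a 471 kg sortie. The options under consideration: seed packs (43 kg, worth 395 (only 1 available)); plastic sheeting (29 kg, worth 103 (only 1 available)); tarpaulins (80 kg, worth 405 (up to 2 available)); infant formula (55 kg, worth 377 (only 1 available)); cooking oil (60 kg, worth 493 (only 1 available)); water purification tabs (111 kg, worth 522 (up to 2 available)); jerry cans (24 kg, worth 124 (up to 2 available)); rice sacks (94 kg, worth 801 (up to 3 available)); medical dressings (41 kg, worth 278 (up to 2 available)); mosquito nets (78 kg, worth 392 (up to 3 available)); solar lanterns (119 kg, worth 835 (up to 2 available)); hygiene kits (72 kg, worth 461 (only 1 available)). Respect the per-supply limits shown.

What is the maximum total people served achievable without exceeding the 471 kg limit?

By people served per kg: seed packs 9.19, rice sacks 8.52, cooking oil 8.22, solar lanterns 7.02 lead.
A density-first pass picks seed packs + infant formula + cooking oil + jerry cans + 3×rice sacks — 3792 at 464 kg.
The 79 kg tied up in infant formula and jerry cans is better spent on 2×medical dressings — total rises to 3847 (467 kg).
That's the maximum — no swap from here does better than 3847.

3847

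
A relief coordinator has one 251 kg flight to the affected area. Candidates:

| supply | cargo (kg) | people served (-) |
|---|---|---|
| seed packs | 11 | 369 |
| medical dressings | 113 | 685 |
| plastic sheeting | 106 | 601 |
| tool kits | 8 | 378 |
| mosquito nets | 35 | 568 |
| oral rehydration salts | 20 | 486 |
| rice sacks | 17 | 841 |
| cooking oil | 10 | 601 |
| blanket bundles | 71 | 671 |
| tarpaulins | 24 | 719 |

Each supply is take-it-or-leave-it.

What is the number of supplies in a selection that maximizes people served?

8

Best achievable people served is 4647.
One optimal bundle: seed packs + medical dressings + tool kits + mosquito nets + oral rehydration salts + rice sacks + cooking oil + tarpaulins (238 kg).
Every optimal selection uses 8 supplies.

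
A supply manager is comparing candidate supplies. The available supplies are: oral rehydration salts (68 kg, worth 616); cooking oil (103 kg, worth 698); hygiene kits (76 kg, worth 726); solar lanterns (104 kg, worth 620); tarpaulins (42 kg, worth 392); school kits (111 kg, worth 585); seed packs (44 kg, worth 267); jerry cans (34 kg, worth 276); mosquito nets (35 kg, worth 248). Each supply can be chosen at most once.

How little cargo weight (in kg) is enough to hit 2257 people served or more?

Need the lightest bundle worth ≥ 2257.
oral rehydration salts + hygiene kits + tarpaulins + jerry cans + mosquito nets: 2258 people served at 255 kg.
Any bundle with less than 255 kg falls short of 2257.

255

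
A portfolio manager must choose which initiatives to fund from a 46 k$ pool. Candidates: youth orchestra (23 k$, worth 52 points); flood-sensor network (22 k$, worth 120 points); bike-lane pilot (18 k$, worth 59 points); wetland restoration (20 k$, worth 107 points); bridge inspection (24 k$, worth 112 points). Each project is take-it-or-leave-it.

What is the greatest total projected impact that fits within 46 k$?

232

Greedy by ratio would take flood-sensor network + wetland restoration: 42 k$ used, total 227.
Dropping wetland restoration frees 20 k$; slotting in bridge inspection (24 k$) lifts the total to 232 at 46 k$.
Nothing else within 46 k$ beats 232.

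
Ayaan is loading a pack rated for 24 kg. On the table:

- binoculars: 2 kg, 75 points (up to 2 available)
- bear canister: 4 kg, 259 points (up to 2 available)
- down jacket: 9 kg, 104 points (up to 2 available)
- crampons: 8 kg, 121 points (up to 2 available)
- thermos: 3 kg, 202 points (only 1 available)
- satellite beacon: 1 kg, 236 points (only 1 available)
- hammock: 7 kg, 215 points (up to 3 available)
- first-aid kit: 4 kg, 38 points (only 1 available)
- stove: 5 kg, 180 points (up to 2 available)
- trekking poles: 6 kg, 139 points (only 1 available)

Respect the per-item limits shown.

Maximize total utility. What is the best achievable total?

1391

Greedy by ratio would take 2×binoculars + 2×bear canister + thermos + satellite beacon + stove: 21 kg used, total 1286.
The 2 kg tied up in binoculars is better spent on stove — total rises to 1391 (24 kg).
That's the maximum — no swap from here does better than 1391.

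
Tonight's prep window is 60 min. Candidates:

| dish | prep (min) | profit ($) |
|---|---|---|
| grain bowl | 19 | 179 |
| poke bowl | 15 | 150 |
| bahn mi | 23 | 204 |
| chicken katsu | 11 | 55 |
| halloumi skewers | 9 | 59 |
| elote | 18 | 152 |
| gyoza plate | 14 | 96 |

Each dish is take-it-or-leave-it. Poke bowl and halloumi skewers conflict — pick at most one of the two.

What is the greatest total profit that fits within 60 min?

A density-first pass picks grain bowl + poke bowl + bahn mi — 533 at 57 min.
Dropping poke bowl frees 15 min; slotting in elote (18 min) lifts the total to 535 at 60 min.

535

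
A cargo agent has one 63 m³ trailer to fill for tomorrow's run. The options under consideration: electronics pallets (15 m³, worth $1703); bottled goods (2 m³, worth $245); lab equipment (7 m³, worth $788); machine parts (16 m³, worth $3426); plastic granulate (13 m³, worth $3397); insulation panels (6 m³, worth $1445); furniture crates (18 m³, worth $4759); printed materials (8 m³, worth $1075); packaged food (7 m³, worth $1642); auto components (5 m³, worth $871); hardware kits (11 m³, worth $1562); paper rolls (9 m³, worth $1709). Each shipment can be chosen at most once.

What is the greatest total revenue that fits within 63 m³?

Density check — furniture crates 264.39, plastic granulate 261.31, insulation panels 240.83, packaged food 234.57 are the best per m³.
Greedy by ratio would take bottled goods + machine parts + plastic granulate + insulation panels + furniture crates + packaged food: 62 m³ used, total 14914.
Dropping bottled goods and insulation panels frees 8 m³; slotting in paper rolls (9 m³) lifts the total to 14933 at 63 m³.
That's the maximum — no swap from here does better than 14933.

14933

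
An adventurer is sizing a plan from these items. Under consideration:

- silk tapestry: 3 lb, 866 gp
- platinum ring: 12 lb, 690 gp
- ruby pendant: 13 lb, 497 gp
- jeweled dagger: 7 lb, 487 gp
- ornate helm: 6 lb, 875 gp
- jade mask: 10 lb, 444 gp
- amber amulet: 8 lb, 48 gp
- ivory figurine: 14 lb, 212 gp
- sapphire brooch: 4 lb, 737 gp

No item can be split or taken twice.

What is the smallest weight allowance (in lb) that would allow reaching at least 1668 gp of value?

9

Look for the lowest-weight combination reaching 1668.
Taking silk tapestry + ornate helm gives 1741 (≥ 1668) for 9 lb.
No combination under 9 lb hits 1668.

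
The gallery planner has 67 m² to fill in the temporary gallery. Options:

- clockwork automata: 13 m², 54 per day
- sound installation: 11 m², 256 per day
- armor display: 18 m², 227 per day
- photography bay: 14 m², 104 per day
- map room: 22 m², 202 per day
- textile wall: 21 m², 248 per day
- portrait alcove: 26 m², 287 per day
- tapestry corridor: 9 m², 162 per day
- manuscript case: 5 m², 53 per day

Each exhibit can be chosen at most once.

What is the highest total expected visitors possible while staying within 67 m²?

953

Ranking by ratio (expected visitors/m²): sound installation 23.27, tapestry corridor 18.00, armor display 12.61, textile wall 11.81.
A density-first pass picks sound installation + armor display + textile wall + tapestry corridor + manuscript case — 946 at 64 m².
The 23 m² tied up in armor display and manuscript case is better spent on portrait alcove — total rises to 953 (67 m²).
The closest alternative, sound installation + armor display + textile wall + tapestry corridor + manuscript case, reaches only 946.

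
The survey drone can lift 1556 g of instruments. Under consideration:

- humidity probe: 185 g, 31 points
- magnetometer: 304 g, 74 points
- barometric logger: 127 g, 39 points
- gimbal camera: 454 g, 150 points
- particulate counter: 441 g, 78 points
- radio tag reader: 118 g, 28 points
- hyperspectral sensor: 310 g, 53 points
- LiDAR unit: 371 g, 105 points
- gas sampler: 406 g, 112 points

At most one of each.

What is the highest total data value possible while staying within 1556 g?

441

Taking the top-ratio sensors first gives barometric logger + gimbal camera + radio tag reader + LiDAR unit + gas sampler for 434 (1476 g).
The 245 g tied up in barometric logger and radio tag reader is better spent on magnetometer — total rises to 441 (1535 g).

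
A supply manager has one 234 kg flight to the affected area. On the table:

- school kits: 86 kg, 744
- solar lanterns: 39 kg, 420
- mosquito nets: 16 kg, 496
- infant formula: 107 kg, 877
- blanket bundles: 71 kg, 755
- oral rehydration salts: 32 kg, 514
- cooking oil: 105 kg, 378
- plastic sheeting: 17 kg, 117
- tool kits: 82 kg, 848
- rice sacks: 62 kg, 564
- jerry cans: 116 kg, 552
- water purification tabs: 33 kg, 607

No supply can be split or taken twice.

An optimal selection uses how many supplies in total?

Optimal total is 3220.
For example mosquito nets + blanket bundles + oral rehydration salts + tool kits + water purification tabs achieves it, using 234 kg.
Any selection reaching 3220 contains exactly 5 supplies.

5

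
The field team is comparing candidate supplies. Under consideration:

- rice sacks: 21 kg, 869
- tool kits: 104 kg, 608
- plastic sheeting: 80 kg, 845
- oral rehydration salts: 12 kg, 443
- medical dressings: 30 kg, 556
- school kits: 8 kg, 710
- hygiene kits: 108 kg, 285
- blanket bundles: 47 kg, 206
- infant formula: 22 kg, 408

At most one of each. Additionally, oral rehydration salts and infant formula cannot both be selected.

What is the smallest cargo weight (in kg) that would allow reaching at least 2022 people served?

41

Need the lightest bundle worth ≥ 2022.
Taking rice sacks + oral rehydration salts + school kits gives 2022 (≥ 2022) for 41 kg.
No combination under 41 kg hits 2022.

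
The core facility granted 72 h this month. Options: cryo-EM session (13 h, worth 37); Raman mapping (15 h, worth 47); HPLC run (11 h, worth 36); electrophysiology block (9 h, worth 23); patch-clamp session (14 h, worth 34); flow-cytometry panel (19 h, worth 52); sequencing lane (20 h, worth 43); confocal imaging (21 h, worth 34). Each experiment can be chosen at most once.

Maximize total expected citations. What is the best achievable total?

Taking the top-ratio experiments first gives cryo-EM session + Raman mapping + HPLC run + electrophysiology block + flow-cytometry panel for 195 (67 h).
The 9 h tied up in electrophysiology block is better spent on patch-clamp session — total rises to 206 (72 h).
Every other selection either busts 72 h or fails to beat 206.

206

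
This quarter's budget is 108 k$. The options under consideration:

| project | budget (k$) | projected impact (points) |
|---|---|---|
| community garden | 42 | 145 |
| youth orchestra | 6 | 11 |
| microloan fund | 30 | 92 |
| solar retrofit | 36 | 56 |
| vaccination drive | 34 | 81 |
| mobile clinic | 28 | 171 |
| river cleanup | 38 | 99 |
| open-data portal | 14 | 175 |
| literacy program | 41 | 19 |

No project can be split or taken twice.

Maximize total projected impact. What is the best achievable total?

519

Density check — open-data portal 12.50, mobile clinic 6.11, community garden 3.45, microloan fund 3.07 are the best per k$.
The ratio heuristic lands on community garden + youth orchestra + mobile clinic + open-data portal (502) but leaves 18 k$ idle.
The 48 k$ tied up in community garden and youth orchestra is better spent on microloan fund + vaccination drive — total rises to 519 (106 k$).
Runner-up community garden + youth orchestra + mobile clinic + open-data portal tops out at 502.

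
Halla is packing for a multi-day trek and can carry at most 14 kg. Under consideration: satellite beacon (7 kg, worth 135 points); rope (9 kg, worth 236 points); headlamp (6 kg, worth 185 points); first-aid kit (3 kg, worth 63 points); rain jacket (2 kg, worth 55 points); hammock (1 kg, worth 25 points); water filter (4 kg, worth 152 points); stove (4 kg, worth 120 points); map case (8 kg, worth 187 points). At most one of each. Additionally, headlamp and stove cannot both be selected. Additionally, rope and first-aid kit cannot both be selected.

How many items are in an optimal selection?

4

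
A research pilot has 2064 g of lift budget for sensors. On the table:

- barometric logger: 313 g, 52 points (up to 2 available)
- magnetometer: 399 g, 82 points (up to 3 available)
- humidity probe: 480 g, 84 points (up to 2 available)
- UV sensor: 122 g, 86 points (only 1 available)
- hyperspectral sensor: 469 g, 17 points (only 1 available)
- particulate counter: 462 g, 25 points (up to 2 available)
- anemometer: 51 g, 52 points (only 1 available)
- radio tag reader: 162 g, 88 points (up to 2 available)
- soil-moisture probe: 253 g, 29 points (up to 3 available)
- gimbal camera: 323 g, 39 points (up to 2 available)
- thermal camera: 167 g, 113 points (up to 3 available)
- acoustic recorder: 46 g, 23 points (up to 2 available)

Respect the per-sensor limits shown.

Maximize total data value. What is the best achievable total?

867

A density-first pass picks 2×magnetometer + UV sensor + anemometer + 2×radio tag reader + 3×thermal camera + 2×acoustic recorder — 863 at 1888 g.
Dropping 2×magnetometer frees 798 g; slotting in 2×humidity probe (960 g) lifts the total to 867 at 2050 g.
The spare 14 g is too small for any remaining sensor, and no exchange beats 867.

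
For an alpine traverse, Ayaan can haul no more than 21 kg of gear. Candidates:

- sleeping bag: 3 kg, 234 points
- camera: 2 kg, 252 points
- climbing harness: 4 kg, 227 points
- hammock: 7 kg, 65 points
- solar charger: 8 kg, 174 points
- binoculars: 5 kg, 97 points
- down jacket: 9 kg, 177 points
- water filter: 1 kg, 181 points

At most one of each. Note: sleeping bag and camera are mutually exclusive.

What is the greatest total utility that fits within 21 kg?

934

Camera + climbing harness + binoculars + down jacket + water filter uses 21 of the 21 kg and totals 934.
The closest alternative, camera + climbing harness + solar charger + binoculars + water filter, reaches only 931.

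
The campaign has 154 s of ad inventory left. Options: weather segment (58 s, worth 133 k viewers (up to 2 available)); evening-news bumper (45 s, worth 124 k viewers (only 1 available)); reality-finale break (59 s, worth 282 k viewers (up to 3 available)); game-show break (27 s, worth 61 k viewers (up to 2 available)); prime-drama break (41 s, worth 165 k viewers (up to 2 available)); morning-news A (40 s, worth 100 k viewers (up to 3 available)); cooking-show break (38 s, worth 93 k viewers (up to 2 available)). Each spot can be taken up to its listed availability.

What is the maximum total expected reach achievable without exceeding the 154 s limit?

625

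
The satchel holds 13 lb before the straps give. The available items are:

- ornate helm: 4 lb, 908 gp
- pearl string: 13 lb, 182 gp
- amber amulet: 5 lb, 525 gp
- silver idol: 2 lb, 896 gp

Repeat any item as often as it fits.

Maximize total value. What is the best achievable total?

5376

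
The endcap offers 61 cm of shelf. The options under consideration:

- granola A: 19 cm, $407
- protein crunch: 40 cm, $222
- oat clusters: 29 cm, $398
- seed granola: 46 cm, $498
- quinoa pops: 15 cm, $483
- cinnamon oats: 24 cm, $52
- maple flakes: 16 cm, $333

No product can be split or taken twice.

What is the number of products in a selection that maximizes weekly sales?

3

The maximum weekly sales within 61 cm is 1223.
For example granola A + quinoa pops + maple flakes achieves it, using 50 cm.
Every optimal selection uses 3 products.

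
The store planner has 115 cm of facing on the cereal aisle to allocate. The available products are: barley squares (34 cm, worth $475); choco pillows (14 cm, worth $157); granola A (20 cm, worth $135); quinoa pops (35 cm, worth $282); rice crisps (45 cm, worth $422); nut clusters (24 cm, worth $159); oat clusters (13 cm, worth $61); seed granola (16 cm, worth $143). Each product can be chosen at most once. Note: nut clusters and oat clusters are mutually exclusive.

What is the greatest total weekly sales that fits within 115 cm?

Ranking by ratio (weekly sales/cm): barley squares 13.97, choco pillows 11.21, rice crisps 9.38, seed granola 8.94.
Best packing: barley squares + choco pillows + rice crisps + seed granola — 109 cm, 1197 total.
Nothing else feasible within 115 cm beats 1197.

1197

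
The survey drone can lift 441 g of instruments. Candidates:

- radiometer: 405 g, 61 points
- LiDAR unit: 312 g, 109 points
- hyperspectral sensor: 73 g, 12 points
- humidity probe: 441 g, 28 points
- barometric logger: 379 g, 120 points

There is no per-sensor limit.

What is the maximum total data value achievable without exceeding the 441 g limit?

Ranking by ratio (data value/g): LiDAR unit 0.35, barometric logger 0.32, hyperspectral sensor 0.16, radiometer 0.15.
LiDAR unit + hyperspectral sensor uses 385 of the 441 g and totals 121.
Nothing else within 441 g beats 121.

121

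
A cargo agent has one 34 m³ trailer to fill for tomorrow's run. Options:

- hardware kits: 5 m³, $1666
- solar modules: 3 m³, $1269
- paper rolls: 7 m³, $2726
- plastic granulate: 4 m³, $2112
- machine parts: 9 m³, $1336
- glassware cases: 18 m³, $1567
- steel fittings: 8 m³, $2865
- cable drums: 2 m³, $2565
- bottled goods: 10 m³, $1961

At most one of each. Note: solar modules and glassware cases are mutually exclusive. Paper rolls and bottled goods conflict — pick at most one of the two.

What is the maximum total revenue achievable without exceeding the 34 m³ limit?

13203

Best packing: hardware kits + solar modules + paper rolls + plastic granulate + steel fittings + cable drums — 29 m³, 13203 total.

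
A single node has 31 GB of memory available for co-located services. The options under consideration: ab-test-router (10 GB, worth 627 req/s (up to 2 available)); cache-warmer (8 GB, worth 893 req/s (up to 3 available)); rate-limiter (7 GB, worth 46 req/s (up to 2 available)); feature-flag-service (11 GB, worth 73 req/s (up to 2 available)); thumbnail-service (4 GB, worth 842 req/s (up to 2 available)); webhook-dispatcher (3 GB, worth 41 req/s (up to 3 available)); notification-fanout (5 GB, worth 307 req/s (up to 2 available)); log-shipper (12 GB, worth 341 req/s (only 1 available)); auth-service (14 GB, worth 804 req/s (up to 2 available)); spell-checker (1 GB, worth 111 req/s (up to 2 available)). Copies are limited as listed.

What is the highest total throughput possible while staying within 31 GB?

2×cache-warmer + 2×thumbnail-service + notification-fanout + 2×spell-checker uses 31 of the 31 GB and totals 3999.
No other feasible combination exceeds 3999.

3999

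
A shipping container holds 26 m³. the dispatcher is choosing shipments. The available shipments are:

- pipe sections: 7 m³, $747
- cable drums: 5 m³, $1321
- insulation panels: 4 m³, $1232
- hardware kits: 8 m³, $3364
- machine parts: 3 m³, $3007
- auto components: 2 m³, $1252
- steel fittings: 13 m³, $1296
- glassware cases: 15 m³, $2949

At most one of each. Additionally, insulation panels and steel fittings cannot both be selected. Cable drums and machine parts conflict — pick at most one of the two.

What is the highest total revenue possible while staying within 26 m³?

Best packing: pipe sections + insulation panels + hardware kits + machine parts + auto components — 24 m³, 9602 total.
No other feasible combination exceeds 9602.

9602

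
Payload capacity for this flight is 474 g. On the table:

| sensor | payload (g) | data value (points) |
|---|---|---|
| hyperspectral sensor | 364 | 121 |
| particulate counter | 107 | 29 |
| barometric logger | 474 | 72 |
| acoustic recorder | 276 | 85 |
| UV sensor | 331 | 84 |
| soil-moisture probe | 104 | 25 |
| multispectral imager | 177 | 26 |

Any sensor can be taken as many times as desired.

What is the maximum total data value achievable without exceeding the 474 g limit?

Ranking by ratio (data value/g): hyperspectral sensor 0.33, acoustic recorder 0.31, particulate counter 0.27, UV sensor 0.25.
Best packing: hyperspectral sensor + particulate counter — 471 g, 150 total.
That's the maximum — no swap from here does better than 150.

150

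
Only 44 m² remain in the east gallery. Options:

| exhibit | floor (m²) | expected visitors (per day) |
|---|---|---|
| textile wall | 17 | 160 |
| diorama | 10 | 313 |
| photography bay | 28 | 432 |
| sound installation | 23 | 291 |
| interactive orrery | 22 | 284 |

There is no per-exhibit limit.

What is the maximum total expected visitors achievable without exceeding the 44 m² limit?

Ranking by ratio (expected visitors/m²): diorama 31.30, photography bay 15.43, interactive orrery 12.91, sound installation 12.65.
Best packing: 4×diorama — 40 m², 1252 total.
Every other selection either busts 44 m² or fails to beat 1252.

1252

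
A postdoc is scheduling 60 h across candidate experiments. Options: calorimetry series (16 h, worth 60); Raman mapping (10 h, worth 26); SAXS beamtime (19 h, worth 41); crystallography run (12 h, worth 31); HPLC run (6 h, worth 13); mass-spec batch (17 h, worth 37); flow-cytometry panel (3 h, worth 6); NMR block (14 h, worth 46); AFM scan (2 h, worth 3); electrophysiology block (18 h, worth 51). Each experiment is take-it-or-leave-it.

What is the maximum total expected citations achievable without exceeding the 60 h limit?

Greedy by ratio would take calorimetry series + Raman mapping + NMR block + AFM scan + electrophysiology block: 60 h used, total 186.
The 12 h tied up in Raman mapping and AFM scan is better spent on crystallography run — total rises to 188 (60 h).
Next best is calorimetry series + Raman mapping + NMR block + AFM scan + electrophysiology block at 186 (60 h) — short by 2.

188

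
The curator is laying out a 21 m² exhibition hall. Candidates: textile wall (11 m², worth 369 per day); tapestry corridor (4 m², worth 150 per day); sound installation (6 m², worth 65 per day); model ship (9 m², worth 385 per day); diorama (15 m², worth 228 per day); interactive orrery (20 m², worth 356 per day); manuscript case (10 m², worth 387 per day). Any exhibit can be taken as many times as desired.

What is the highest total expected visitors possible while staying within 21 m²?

835

Ranking by ratio (expected visitors/m²): model ship 42.78, manuscript case 38.70, tapestry corridor 37.50.
Greedy by ratio would take 2×model ship: 18 m² used, total 770.
Dropping model ship frees 9 m²; slotting in 3×tapestry corridor (12 m²) lifts the total to 835 at 21 m².
Every other selection either busts 21 m² or fails to beat 835.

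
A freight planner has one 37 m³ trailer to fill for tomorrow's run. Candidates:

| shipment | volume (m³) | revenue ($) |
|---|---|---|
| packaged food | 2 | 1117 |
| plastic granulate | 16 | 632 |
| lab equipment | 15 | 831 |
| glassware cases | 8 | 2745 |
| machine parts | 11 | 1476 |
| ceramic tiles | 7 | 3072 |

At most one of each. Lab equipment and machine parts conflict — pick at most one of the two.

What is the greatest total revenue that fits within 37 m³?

8410

Best packing: packaged food + glassware cases + machine parts + ceramic tiles — 28 m³, 8410 total.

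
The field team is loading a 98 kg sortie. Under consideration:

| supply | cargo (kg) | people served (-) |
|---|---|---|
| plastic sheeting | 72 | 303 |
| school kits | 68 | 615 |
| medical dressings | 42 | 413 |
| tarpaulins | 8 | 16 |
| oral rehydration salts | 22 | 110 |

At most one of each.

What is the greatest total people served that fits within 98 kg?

Density check — medical dressings 9.83, school kits 9.04, oral rehydration salts 5.00 are the best per kg.
A density-first pass picks medical dressings + tarpaulins + oral rehydration salts — 539 at 72 kg.
Replace medical dressings with school kits: the trade gains 202 net, giving 741 at 98 kg.

741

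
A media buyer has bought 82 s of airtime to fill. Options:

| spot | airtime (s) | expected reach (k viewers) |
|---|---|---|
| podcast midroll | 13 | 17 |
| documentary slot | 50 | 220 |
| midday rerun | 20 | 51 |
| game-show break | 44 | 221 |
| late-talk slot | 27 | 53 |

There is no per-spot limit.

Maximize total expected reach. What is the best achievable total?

289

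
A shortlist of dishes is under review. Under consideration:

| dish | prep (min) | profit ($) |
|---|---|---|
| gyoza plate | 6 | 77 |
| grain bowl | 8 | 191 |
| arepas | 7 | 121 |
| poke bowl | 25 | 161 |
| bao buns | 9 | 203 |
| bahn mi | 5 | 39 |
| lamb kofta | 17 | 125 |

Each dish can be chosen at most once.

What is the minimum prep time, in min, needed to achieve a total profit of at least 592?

30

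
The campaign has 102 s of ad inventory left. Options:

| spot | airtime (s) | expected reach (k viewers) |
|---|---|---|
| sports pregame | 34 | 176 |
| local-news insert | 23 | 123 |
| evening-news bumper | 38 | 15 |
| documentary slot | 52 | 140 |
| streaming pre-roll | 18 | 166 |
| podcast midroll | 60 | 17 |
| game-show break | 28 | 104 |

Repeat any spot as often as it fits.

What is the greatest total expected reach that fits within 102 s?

830

Best packing: 5×streaming pre-roll — 90 s, 830 total.
The spare 12 s is too small for any remaining spot, and no exchange beats 830.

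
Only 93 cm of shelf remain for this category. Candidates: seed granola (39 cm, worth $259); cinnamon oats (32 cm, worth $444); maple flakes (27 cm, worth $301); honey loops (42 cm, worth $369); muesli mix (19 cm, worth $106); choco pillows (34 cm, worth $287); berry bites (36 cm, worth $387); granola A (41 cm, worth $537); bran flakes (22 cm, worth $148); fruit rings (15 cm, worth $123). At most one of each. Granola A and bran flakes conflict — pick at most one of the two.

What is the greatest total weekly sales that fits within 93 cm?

Ranking by ratio (weekly sales/cm): cinnamon oats 13.88, granola A 13.10, maple flakes 11.15, berry bites 10.75.
Cinnamon oats + granola A + fruit rings uses 88 of the 93 cm and totals 1104.
Next best is cinnamon oats + muesli mix + granola A at 1087 (92 cm) — short by 17.

1104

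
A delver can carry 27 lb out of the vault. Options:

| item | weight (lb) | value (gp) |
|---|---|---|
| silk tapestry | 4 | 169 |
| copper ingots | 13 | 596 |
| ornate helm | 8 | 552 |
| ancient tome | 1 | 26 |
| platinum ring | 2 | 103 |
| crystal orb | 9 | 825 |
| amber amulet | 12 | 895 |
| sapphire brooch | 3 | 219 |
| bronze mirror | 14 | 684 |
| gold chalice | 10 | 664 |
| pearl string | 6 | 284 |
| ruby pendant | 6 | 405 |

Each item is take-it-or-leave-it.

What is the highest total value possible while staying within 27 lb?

2125

A density-first pass picks ancient tome + platinum ring + crystal orb + amber amulet + sapphire brooch — 2068 at 27 lb.
Dropping ancient tome and platinum ring and sapphire brooch frees 6 lb; slotting in ruby pendant (6 lb) lifts the total to 2125 at 27 lb.
Runner-up ancient tome + platinum ring + crystal orb + amber amulet + sapphire brooch tops out at 2068.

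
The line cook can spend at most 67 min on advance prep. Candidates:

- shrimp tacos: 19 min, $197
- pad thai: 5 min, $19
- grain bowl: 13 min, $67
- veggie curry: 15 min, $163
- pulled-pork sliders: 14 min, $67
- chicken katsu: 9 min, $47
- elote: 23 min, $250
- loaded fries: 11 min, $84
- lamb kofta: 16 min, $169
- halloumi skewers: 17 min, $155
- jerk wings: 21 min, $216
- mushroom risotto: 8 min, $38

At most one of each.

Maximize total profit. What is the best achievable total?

684

By profit per min: elote 10.87, veggie curry 10.87, lamb kofta 10.56, shrimp tacos 10.37 lead.
Filling by ratio: veggie curry + elote + loaded fries + lamb kofta for 666, with 2 min left unused.
Replace elote and loaded fries with shrimp tacos + halloumi skewers: the trade gains 18 net, giving 684 at 67 min.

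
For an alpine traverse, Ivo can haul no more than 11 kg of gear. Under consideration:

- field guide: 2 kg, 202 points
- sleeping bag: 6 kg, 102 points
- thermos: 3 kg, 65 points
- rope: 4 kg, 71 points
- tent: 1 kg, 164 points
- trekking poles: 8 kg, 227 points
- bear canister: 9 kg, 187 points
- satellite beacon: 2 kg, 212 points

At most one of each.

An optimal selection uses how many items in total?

4

The maximum utility within 11 kg is 680.
field guide + sleeping bag + tent + satellite beacon hits 680 at 11 kg.
Every optimal selection uses 4 items.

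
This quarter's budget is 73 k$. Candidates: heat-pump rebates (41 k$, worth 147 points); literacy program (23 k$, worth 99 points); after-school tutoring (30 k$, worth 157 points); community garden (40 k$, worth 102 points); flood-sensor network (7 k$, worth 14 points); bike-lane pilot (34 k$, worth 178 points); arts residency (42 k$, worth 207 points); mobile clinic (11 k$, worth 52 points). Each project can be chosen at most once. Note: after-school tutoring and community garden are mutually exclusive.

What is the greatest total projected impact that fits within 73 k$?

A density-first pass picks after-school tutoring + flood-sensor network + bike-lane pilot — 349 at 71 k$.
Replace flood-sensor network and bike-lane pilot with arts residency: the trade gains 15 net, giving 364 at 72 k$.

364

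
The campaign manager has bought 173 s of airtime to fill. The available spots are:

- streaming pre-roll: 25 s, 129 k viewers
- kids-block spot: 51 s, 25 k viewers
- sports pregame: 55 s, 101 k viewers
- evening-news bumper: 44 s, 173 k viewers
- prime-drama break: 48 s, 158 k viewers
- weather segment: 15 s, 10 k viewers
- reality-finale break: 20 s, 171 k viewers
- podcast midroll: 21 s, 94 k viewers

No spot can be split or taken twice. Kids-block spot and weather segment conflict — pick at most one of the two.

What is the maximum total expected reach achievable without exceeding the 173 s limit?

735

The ratio ordering already packs tightly: streaming pre-roll + evening-news bumper + prime-drama break + weather segment + reality-finale break + podcast midroll, 173 s, 735.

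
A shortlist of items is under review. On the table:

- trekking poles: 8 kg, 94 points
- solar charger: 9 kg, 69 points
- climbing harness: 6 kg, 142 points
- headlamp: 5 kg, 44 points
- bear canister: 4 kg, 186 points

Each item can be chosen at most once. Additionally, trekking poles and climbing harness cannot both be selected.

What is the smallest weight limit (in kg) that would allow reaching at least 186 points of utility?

Need the lightest bundle worth ≥ 186.
bear canister: 186 utility at 4 kg.
No combination under 4 kg hits 186.

4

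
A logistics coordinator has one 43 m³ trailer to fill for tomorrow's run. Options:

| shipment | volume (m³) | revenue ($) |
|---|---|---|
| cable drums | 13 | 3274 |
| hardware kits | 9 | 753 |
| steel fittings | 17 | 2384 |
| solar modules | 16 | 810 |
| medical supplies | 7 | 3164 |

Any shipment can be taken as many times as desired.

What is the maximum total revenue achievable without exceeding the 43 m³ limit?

18984

Best packing: 6×medical supplies — 42 m³, 18984 total.
Nothing else within 43 m³ beats 18984.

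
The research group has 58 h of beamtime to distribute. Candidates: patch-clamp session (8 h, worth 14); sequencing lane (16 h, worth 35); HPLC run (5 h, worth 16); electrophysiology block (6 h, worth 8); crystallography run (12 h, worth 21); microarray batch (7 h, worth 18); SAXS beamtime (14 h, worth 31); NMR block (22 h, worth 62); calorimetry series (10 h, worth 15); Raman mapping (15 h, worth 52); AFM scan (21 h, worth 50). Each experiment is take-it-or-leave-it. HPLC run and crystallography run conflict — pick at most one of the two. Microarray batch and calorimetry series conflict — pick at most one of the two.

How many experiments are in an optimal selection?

The maximum expected citations within 58 h is 165.
sequencing lane + HPLC run + NMR block + Raman mapping hits 165 at 58 h.
Any selection reaching 165 contains exactly 4 experiments.

4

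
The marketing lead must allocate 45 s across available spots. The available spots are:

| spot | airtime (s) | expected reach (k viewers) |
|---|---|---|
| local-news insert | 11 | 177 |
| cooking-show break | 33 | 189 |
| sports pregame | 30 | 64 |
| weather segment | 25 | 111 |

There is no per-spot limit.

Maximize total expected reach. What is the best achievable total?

4×local-news insert uses 44 of the 45 s and totals 708.

708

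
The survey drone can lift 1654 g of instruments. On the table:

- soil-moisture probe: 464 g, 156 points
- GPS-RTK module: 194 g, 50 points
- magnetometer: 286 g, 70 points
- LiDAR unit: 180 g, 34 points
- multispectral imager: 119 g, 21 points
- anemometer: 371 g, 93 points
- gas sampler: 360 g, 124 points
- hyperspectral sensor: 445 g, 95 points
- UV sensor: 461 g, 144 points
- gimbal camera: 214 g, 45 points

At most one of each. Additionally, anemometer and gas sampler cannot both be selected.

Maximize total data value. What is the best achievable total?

495

Taking soil-moisture probe + GPS-RTK module + multispectral imager + gas sampler + UV sensor: 1598 g used, 495 in data value.
Runner-up soil-moisture probe + magnetometer + gas sampler + UV sensor tops out at 494.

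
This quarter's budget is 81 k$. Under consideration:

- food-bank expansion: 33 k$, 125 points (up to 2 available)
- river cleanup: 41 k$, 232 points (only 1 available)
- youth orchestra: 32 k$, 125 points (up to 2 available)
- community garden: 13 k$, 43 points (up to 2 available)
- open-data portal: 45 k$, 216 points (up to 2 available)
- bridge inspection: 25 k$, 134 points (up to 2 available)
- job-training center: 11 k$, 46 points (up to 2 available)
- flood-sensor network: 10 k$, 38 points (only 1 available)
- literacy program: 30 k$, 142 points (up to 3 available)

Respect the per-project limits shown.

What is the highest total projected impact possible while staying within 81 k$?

Density check — river cleanup 5.66, bridge inspection 5.36, open-data portal 4.80, literacy program 4.73 are the best per k$.
River cleanup + flood-sensor network + literacy program uses 81 of the 81 k$ and totals 412.
Nothing else within 81 k$ beats 412.

412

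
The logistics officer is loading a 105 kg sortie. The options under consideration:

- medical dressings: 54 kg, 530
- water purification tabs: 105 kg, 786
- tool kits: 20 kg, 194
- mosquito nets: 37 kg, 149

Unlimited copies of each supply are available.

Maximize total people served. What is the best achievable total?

By people served per kg: medical dressings 9.81, tool kits 9.70, water purification tabs 7.49, mosquito nets 4.03 lead.
The ratio heuristic lands on medical dressings + 2×tool kits (918) but leaves 11 kg idle.
Dropping medical dressings frees 54 kg; slotting in 3×tool kits (60 kg) lifts the total to 970 at 100 kg.
No other feasible combination exceeds 970.

970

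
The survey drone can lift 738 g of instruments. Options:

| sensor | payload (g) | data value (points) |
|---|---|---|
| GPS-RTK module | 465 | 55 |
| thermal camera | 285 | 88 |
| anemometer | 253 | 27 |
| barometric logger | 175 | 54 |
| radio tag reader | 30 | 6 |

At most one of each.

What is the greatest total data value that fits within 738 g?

169

Filling by ratio: thermal camera + barometric logger + radio tag reader for 148, with 248 g left unused.
Replace radio tag reader with anemometer: the trade gains 21 net, giving 169 at 713 g.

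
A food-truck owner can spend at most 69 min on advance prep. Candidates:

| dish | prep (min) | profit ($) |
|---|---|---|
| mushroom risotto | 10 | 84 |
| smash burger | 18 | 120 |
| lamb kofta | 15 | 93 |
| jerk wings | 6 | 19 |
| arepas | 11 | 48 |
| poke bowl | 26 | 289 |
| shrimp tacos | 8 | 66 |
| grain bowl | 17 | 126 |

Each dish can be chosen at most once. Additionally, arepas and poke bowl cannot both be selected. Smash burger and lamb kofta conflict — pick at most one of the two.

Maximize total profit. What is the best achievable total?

601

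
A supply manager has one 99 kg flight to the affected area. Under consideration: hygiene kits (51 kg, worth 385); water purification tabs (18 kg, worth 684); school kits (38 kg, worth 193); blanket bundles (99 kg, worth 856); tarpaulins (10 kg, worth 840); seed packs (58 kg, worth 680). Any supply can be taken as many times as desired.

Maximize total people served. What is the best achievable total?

Best packing: 9×tarpaulins — 90 kg, 7560 total.
That's the maximum — no swap from here does better than 7560.

7560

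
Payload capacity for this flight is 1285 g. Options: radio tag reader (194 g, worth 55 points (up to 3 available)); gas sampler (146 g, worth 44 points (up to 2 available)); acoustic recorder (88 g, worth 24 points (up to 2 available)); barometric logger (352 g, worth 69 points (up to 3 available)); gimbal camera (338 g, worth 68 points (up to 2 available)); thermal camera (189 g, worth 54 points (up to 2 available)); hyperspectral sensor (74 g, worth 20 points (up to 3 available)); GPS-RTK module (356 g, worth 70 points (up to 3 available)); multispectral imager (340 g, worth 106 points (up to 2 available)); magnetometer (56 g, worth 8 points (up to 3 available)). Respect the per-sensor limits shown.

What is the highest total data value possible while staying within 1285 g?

385

Density check — multispectral imager 0.31, gas sampler 0.30, thermal camera 0.29 are the best per g.
Taking the top-ratio sensors first gives 2×gas sampler + acoustic recorder + thermal camera + 2×multispectral imager for 378 (1249 g).
Replace gas sampler and acoustic recorder with radio tag reader + hyperspectral sensor: the trade gains 7 net, giving 385 at 1283 g.
Nothing else within 1285 g beats 385.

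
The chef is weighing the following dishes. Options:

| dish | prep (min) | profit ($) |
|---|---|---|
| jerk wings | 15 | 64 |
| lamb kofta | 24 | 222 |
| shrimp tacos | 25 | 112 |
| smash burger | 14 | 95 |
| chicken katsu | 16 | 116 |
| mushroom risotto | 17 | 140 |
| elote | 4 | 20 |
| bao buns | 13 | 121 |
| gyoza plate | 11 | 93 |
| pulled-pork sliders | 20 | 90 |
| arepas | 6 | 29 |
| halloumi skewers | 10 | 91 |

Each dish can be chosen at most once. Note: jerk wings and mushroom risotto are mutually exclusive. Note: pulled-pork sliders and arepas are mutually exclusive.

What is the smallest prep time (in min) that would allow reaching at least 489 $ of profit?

Need the lightest bundle worth ≥ 489.
lamb kofta + mushroom risotto + elote + bao buns reaches 503 using 58 min.
Any bundle with less than 58 min falls short of 489.

58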